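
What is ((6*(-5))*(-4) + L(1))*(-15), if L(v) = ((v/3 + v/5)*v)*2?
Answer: -1816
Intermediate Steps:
L(v) = 16*v²/15 (L(v) = ((v*(⅓) + v*(⅕))*v)*2 = ((v/3 + v/5)*v)*2 = ((8*v/15)*v)*2 = (8*v²/15)*2 = 16*v²/15)
((6*(-5))*(-4) + L(1))*(-15) = ((6*(-5))*(-4) + (16/15)*1²)*(-15) = (-30*(-4) + (16/15)*1)*(-15) = (120 + 16/15)*(-15) = (1816/15)*(-15) = -1816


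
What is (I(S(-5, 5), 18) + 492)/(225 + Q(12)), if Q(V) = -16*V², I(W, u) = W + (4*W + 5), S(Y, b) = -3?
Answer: -482/2079 ≈ -0.23184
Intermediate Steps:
I(W, u) = 5 + 5*W (I(W, u) = W + (5 + 4*W) = 5 + 5*W)
(I(S(-5, 5), 18) + 492)/(225 + Q(12)) = ((5 + 5*(-3)) + 492)/(225 - 16*12²) = ((5 - 15) + 492)/(225 - 16*144) = (-10 + 492)/(225 - 2304) = 482/(-2079) = 482*(-1/2079) = -482/2079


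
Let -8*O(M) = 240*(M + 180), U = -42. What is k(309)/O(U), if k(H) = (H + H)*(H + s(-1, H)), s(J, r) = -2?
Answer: -31621/690 ≈ -45.828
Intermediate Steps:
O(M) = -5400 - 30*M (O(M) = -30*(M + 180) = -30*(180 + M) = -(43200 + 240*M)/8 = -5400 - 30*M)
k(H) = 2*H*(-2 + H) (k(H) = (H + H)*(H - 2) = (2*H)*(-2 + H) = 2*H*(-2 + H))
k(309)/O(U) = (2*309*(-2 + 309))/(-5400 - 30*(-42)) = (2*309*307)/(-5400 + 1260) = 189726/(-4140) = 189726*(-1/4140) = -31621/690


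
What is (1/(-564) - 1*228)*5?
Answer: -642965/564 ≈ -1140.0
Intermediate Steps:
(1/(-564) - 1*228)*5 = (-1/564 - 228)*5 = -128593/564*5 = -642965/564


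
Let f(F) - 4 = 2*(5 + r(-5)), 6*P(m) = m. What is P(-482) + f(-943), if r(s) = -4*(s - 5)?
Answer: 41/3 ≈ 13.667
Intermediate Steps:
r(s) = 20 - 4*s (r(s) = -4*(-5 + s) = 20 - 4*s)
P(m) = m/6
f(F) = 94 (f(F) = 4 + 2*(5 + (20 - 4*(-5))) = 4 + 2*(5 + (20 + 20)) = 4 + 2*(5 + 40) = 4 + 2*45 = 4 + 90 = 94)
P(-482) + f(-943) = (⅙)*(-482) + 94 = -241/3 + 94 = 41/3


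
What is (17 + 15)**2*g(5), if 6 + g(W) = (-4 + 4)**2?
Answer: -6144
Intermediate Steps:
g(W) = -6 (g(W) = -6 + (-4 + 4)**2 = -6 + 0**2 = -6 + 0 = -6)
(17 + 15)**2*g(5) = (17 + 15)**2*(-6) = 32**2*(-6) = 1024*(-6) = -6144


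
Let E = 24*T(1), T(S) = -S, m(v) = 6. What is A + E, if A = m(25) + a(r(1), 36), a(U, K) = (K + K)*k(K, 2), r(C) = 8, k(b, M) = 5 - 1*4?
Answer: 54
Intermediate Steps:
k(b, M) = 1 (k(b, M) = 5 - 4 = 1)
a(U, K) = 2*K (a(U, K) = (K + K)*1 = (2*K)*1 = 2*K)
A = 78 (A = 6 + 2*36 = 6 + 72 = 78)
E = -24 (E = 24*(-1*1) = 24*(-1) = -24)
A + E = 78 - 24 = 54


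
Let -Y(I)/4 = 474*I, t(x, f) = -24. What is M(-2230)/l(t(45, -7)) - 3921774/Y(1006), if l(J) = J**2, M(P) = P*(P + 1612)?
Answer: 4567517539/1907376 ≈ 2394.7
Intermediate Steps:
M(P) = P*(1612 + P)
Y(I) = -1896*I
M(-2230)/l(t(45, -7)) - 3921774/Y(1006) = (-2230*(1612 - 2230))/((-24)**2) - 3921774/((-1896*1006)) = -2230*(-618)/576 - 3921774/(-1907376) = 1378140*(1/576) - 3921774*(-1/1907376) = 114845/48 + 653629/317896 = 4567517539/1907376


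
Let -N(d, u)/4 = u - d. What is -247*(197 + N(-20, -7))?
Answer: -35815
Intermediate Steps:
N(d, u) = -4*u + 4*d (N(d, u) = -4*(u - d) = -4*u + 4*d)
-247*(197 + N(-20, -7)) = -247*(197 + (-4*(-7) + 4*(-20))) = -247*(197 + (28 - 80)) = -247*(197 - 52) = -247*145 = -35815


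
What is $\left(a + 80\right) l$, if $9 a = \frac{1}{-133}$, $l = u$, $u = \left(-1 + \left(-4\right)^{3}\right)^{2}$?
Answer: $\frac{404581775}{1197} \approx 3.38 \cdot 10^{5}$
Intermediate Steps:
$u = 4225$ ($u = \left(-1 - 64\right)^{2} = \left(-65\right)^{2} = 4225$)
$l = 4225$
$a = - \frac{1}{1197}$ ($a = \frac{1}{9 \left(-133\right)} = \frac{1}{9} \left(- \frac{1}{133}\right) = - \frac{1}{1197} \approx -0.00083542$)
$\left(a + 80\right) l = \left(- \frac{1}{1197} + 80\right) 4225 = \frac{95759}{1197} \cdot 4225 = \frac{404581775}{1197}$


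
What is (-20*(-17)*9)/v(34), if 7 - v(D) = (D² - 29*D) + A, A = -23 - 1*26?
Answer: -510/19 ≈ -26.842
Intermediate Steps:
A = -49 (A = -23 - 26 = -49)
v(D) = 56 - D² + 29*D (v(D) = 7 - ((D² - 29*D) - 49) = 7 - (-49 + D² - 29*D) = 7 + (49 - D² + 29*D) = 56 - D² + 29*D)
(-20*(-17)*9)/v(34) = (-20*(-17)*9)/(56 - 1*34² + 29*34) = (340*9)/(56 - 1*1156 + 986) = 3060/(56 - 1156 + 986) = 3060/(-114) = 3060*(-1/114) = -510/19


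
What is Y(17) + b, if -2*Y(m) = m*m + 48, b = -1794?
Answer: -3925/2 ≈ -1962.5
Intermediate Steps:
Y(m) = -24 - m²/2 (Y(m) = -(m*m + 48)/2 = -(m² + 48)/2 = -(48 + m²)/2 = -24 - m²/2)
Y(17) + b = (-24 - ½*17²) - 1794 = (-24 - ½*289) - 1794 = (-24 - 289/2) - 1794 = -337/2 - 1794 = -3925/2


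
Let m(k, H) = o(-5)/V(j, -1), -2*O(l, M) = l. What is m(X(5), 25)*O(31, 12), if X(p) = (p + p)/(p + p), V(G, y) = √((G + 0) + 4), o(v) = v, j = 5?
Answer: 155/6 ≈ 25.833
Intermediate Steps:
O(l, M) = -l/2
V(G, y) = √(4 + G) (V(G, y) = √(G + 4) = √(4 + G))
X(p) = 1 (X(p) = (2*p)/((2*p)) = (2*p)*(1/(2*p)) = 1)
m(k, H) = -5/3 (m(k, H) = -5/√(4 + 5) = -5/(√9) = -5/3)
m(X(5), 25)*O(31, 12) = -(-5)*31/6 = -5/3*(-31/2) = 155/6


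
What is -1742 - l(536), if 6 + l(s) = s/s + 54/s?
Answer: -465543/268 ≈ -1737.1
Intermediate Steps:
l(s) = -5 + 54/s (l(s) = -6 + (s/s + 54/s) = -6 + (1 + 54/s) = -5 + 54/s)
-1742 - l(536) = -1742 - (-5 + 54/536) = -1742 - (-5 + 54*(1/536)) = -1742 - (-5 + 27/268) = -1742 - 1*(-1313/268) = -1742 + 1313/268 = -465543/268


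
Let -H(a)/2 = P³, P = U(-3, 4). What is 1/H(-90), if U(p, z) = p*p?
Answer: -1/1458 ≈ -0.00068587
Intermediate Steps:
U(p, z) = p²
P = 9 (P = (-3)² = 9)
H(a) = -1458 (H(a) = -2*9³ = -2*729 = -1458)
1/H(-90) = 1/(-1458) = -1/1458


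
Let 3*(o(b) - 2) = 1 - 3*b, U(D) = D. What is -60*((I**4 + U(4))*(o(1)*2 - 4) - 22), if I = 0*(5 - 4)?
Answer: 1640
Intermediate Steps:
o(b) = 7/3 - b (o(b) = 2 + (1 - 3*b)/3 = 2 + (1/3 - b) = 7/3 - b)
I = 0 (I = 0*1 = 0)
-60*((I**4 + U(4))*(o(1)*2 - 4) - 22) = -60*((0**4 + 4)*((7/3 - 1*1)*2 - 4) - 22) = -60*((0 + 4)*((7/3 - 1)*2 - 4) - 22) = -60*(4*((4/3)*2 - 4) - 22) = -60*(4*(8/3 - 4) - 22) = -60*(4*(-4/3) - 22) = -60*(-16/3 - 22) = -60*(-82/3) = 1640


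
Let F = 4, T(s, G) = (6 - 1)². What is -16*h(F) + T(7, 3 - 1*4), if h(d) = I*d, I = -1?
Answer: 89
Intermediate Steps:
T(s, G) = 25 (T(s, G) = 5² = 25)
h(d) = -d
-16*h(F) + T(7, 3 - 1*4) = -(-16)*4 + 25 = -16*(-4) + 25 = 64 + 25 = 89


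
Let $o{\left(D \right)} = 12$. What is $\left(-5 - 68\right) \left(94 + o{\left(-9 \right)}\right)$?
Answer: $-7738$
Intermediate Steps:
$\left(-5 - 68\right) \left(94 + o{\left(-9 \right)}\right) = \left(-5 - 68\right) \left(94 + 12\right) = \left(-5 - 68\right) 106 = \left(-73\right) 106 = -7738$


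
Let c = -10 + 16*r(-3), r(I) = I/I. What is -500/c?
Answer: -250/3 ≈ -83.333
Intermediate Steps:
r(I) = 1
c = 6 (c = -10 + 16*1 = -10 + 16 = 6)
-500/c = -500/6 = -500*1/6 = -250/3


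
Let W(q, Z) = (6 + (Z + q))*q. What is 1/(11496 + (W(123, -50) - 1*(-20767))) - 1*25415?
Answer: -1066921699/41980 ≈ -25415.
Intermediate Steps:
W(q, Z) = q*(6 + Z + q) (W(q, Z) = (6 + Z + q)*q = q*(6 + Z + q))
1/(11496 + (W(123, -50) - 1*(-20767))) - 1*25415 = 1/(11496 + (123*(6 - 50 + 123) - 1*(-20767))) - 1*25415 = 1/(11496 + (123*79 + 20767)) - 25415 = 1/(11496 + (9717 + 20767)) - 25415 = 1/(11496 + 30484) - 25415 = 1/41980 - 25415 = -1066921699/41980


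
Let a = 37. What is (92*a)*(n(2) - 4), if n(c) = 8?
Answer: 13616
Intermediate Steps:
(92*a)*(n(2) - 4) = (92*37)*(8 - 4) = 3404*4 = 13616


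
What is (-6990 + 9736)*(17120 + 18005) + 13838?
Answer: 96467088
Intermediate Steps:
(-6990 + 9736)*(17120 + 18005) + 13838 = 2746*35125 + 13838 = 96453250 + 13838 = 96467088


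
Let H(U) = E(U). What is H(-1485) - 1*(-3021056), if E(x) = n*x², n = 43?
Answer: 97845731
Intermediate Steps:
E(x) = 43*x²
H(U) = 43*U²
H(-1485) - 1*(-3021056) = 43*(-1485)² - 1*(-3021056) = 43*2205225 + 3021056 = 94824675 + 3021056 = 97845731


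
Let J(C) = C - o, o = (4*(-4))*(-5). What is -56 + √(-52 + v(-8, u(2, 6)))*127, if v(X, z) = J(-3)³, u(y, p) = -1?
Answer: -56 + 127*I*√571839 ≈ -56.0 + 96038.0*I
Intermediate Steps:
o = 80 (o = -16*(-5) = 80)
J(C) = -80 + C (J(C) = C - 1*80 = C - 80 = -80 + C)
v(X, z) = -571787 (v(X, z) = (-80 - 3)³ = (-83)³ = -571787)
-56 + √(-52 + v(-8, u(2, 6)))*127 = -56 + √(-52 - 571787)*127 = -56 + √(-571839)*127 = -56 + (I*√571839)*127 = -56 + 127*I*√571839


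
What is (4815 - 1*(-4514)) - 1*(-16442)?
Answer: 25771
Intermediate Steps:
(4815 - 1*(-4514)) - 1*(-16442) = (4815 + 4514) + 16442 = 9329 + 16442 = 25771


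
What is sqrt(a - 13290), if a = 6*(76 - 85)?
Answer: 4*I*sqrt(834) ≈ 115.52*I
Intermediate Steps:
a = -54 (a = 6*(-9) = -54)
sqrt(a - 13290) = sqrt(-54 - 13290) = sqrt(-13344) = 4*I*sqrt(834)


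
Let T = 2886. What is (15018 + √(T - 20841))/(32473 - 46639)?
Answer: -2503/2361 - I*√1995/4722 ≈ -1.0601 - 0.009459*I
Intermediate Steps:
(15018 + √(T - 20841))/(32473 - 46639) = (15018 + √(2886 - 20841))/(32473 - 46639) = (15018 + √(-17955))/(-14166) = (15018 + 3*I*√1995)*(-1/14166) = -2503/2361 - I*√1995/4722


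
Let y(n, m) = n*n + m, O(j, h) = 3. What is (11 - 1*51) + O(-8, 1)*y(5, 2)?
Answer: 41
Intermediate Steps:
y(n, m) = m + n² (y(n, m) = n² + m = m + n²)
(11 - 1*51) + O(-8, 1)*y(5, 2) = (11 - 1*51) + 3*(2 + 5²) = (11 - 51) + 3*(2 + 25) = -40 + 3*27 = -40 + 81 = 41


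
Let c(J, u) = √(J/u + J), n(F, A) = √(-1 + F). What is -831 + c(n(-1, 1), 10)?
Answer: -831 + 2^(¾)*√55*√I/10 ≈ -830.12 + 0.88194*I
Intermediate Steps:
c(J, u) = √(J + J/u)
-831 + c(n(-1, 1), 10) = -831 + √(√(-1 - 1) + √(-1 - 1)/10) = -831 + √(√(-2) + √(-2)*(⅒)) = -831 + √(I*√2 + (I*√2)*(⅒)) = -831 + √(I*√2 + I*√2/10) = -831 + √(11*I*√2/10) = -831 + 2^(¾)*√55*√I/10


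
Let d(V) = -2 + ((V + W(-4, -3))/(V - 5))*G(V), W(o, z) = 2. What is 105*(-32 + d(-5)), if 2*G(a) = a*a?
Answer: -12705/4 ≈ -3176.3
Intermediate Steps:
G(a) = a**2/2 (G(a) = (a*a)/2 = a**2/2)
d(V) = -2 + V**2*(2 + V)/(2*(-5 + V)) (d(V) = -2 + ((V + 2)/(V - 5))*(V**2/2) = -2 + ((2 + V)/(-5 + V))*(V**2/2) = -2 + V**2*(2 + V)/(2*(-5 + V)))
105*(-32 + d(-5)) = 105*(-32 + (10 + (-5)**2 + (1/2)*(-5)**3 - 2*(-5))/(-5 - 5)) = 105*(-32 + (10 + 25 + (1/2)*(-125) + 10)/(-10)) = 105*(-32 - (10 + 25 - 125/2 + 10)/10) = 105*(-32 - 1/10*(-35/2)) = 105*(-32 + 7/4) = 105*(-121/4) = -12705/4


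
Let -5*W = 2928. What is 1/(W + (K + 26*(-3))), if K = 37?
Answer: -5/3133 ≈ -0.0015959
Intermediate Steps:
W = -2928/5 (W = -⅕*2928 = -2928/5 ≈ -585.60)
1/(W + (K + 26*(-3))) = 1/(-2928/5 + (37 + 26*(-3))) = 1/(-2928/5 + (37 - 78)) = 1/(-2928/5 - 41) = 1/(-3133/5) = -5/3133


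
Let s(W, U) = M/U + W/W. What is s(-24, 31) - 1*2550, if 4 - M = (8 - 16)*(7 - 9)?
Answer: -79031/31 ≈ -2549.4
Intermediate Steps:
M = -12 (M = 4 - (8 - 16)*(7 - 9) = 4 - (-8)*(-2) = 4 - 1*16 = 4 - 16 = -12)
s(W, U) = 1 - 12/U (s(W, U) = -12/U + W/W = -12/U + 1 = 1 - 12/U)
s(-24, 31) - 1*2550 = (-12 + 31)/31 - 1*2550 = (1/31)*19 - 2550 = 19/31 - 2550 = -79031/31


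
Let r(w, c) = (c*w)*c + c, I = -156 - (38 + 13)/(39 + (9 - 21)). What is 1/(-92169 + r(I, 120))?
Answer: -1/2365649 ≈ -4.2272e-7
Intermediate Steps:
I = -1421/9 (I = -156 - 51/(39 - 12) = -156 - 51/27 = -156 - 1*17/9 = -156 - 17/9 = -1421/9 ≈ -157.89)
r(w, c) = c + w*c**2 (r(w, c) = w*c**2 + c = c + w*c**2)
1/(-92169 + r(I, 120)) = 1/(-92169 + 120*(1 + 120*(-1421/9))) = 1/(-92169 + 120*(1 - 56840/3)) = 1/(-92169 + 120*(-56837/3)) = 1/(-92169 - 2273480) = 1/(-2365649) = -1/2365649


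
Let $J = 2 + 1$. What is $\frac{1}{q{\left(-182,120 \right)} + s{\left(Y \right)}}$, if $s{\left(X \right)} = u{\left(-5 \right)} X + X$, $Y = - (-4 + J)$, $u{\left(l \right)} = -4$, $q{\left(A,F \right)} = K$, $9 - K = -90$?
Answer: $\frac{1}{96} \approx 0.010417$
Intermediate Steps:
$K = 99$ ($K = 9 - -90 = 9 + 90 = 99$)
$q{\left(A,F \right)} = 99$
$J = 3$
$Y = 1$ ($Y = - (-4 + 3) = \left(-1\right) \left(-1\right) = 1$)
$s{\left(X \right)} = - 3 X$ ($s{\left(X \right)} = - 4 X + X = - 3 X$)
$\frac{1}{q{\left(-182,120 \right)} + s{\left(Y \right)}} = \frac{1}{99 - 3} = \frac{1}{96}$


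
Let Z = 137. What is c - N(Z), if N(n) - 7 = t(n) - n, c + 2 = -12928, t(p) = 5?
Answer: -12805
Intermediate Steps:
c = -12930 (c = -2 - 12928 = -12930)
N(n) = 12 - n (N(n) = 7 + (5 - n) = 12 - n)
c - N(Z) = -12930 - (12 - 1*137) = -12930 - (12 - 137) = -12930 - 1*(-125) = -12930 + 125 = -12805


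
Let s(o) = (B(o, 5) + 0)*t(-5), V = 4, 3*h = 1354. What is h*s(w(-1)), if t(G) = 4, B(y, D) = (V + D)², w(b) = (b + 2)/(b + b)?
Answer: 146232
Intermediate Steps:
h = 1354/3 (h = (⅓)*1354 = 1354/3 ≈ 451.33)
w(b) = (2 + b)/(2*b) (w(b) = (2 + b)/((2*b)) = (2 + b)*(1/(2*b)) = (2 + b)/(2*b))
B(y, D) = (4 + D)²
s(o) = 324 (s(o) = ((4 + 5)² + 0)*4 = (9² + 0)*4 = (81 + 0)*4 = 81*4 = 324)
h*s(w(-1)) = (1354/3)*324 = 146232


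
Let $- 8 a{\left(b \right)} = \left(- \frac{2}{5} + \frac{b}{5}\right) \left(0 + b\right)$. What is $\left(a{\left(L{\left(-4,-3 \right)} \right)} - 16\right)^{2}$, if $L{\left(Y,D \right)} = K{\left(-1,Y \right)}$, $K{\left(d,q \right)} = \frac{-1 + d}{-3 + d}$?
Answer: $\frac{6538249}{25600} \approx 255.4$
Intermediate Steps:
$K{\left(d,q \right)} = \frac{-1 + d}{-3 + d}$
$L{\left(Y,D \right)} = \frac{1}{2}$ ($L{\left(Y,D \right)} = \frac{-1 - 1}{-3 - 1} = \frac{1}{-4} \left(-2\right) = \left(- \frac{1}{4}\right) \left(-2\right) = \frac{1}{2}$)
$a{\left(b \right)} = - \frac{b \left(- \frac{2}{5} + \frac{b}{5}\right)}{8}$ ($a{\left(b \right)} = - \frac{\left(- \frac{2}{5} + \frac{b}{5}\right) \left(0 + b\right)}{8} = - \frac{\left(\left(-2\right) \frac{1}{5} + b \frac{1}{5}\right) b}{8} = - \frac{\left(- \frac{2}{5} + \frac{b}{5}\right) b}{8} = - \frac{b \left(- \frac{2}{5} + \frac{b}{5}\right)}{8}$)
$\left(a{\left(L{\left(-4,-3 \right)} \right)} - 16\right)^{2} = \left(\frac{1}{40} \cdot \frac{1}{2} \left(2 - \frac{1}{2}\right) - 16\right)^{2} = \left(\frac{1}{40} \cdot \frac{1}{2} \cdot \frac{3}{2} - 16\right)^{2} = \left(\frac{3}{160} - 16\right)^{2} = \left(- \frac{2557}{160}\right)^{2} = \frac{6538249}{25600}$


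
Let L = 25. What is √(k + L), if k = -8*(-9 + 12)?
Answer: 1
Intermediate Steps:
k = -24 (k = -8*3 = -24)
√(k + L) = √(-24 + 25) = √1 = 1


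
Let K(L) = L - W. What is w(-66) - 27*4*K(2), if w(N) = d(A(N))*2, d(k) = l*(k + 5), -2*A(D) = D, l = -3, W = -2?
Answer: -660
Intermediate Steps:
A(D) = -D/2
K(L) = 2 + L (K(L) = L - 1*(-2) = L + 2 = 2 + L)
d(k) = -15 - 3*k (d(k) = -3*(k + 5) = -3*(5 + k) = -15 - 3*k)
w(N) = -30 + 3*N (w(N) = (-15 - (-3)*N/2)*2 = (-15 + 3*N/2)*2 = -30 + 3*N)
w(-66) - 27*4*K(2) = (-30 + 3*(-66)) - 27*4*(2 + 2) = (-30 - 198) - 108*4 = -228 - 1*432 = -228 - 432 = -660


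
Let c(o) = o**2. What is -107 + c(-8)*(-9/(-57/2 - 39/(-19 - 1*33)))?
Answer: -3191/37 ≈ -86.243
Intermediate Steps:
-107 + c(-8)*(-9/(-57/2 - 39/(-19 - 1*33))) = -107 + (-8)**2*(-9/(-57/2 - 39/(-19 - 1*33))) = -107 + 64*(-9/(-57*1/2 - 39/(-19 - 33))) = -107 + 64*(-9/(-57/2 - 39/(-52))) = -107 + 64*(-9/(-57/2 - 39*(-1/52))) = -107 + 64*(-9/(-57/2 + 3/4)) = -107 + 64*(-9/(-111/4)) = -107 + 64*(-9*(-4/111)) = -107 + 64*(12/37) = -107 + 768/37 = -3191/37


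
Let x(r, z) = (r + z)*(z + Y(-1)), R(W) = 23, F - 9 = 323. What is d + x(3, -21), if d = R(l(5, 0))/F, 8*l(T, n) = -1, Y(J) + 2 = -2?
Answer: 149423/332 ≈ 450.07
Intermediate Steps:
Y(J) = -4 (Y(J) = -2 - 2 = -4)
l(T, n) = -1/8 (l(T, n) = (1/8)*(-1) = -1/8)
F = 332 (F = 9 + 323 = 332)
x(r, z) = (-4 + z)*(r + z) (x(r, z) = (r + z)*(z - 4) = (r + z)*(-4 + z) = (-4 + z)*(r + z))
d = 23/332 ≈ 0.069277
d + x(3, -21) = 23/332 + ((-21)**2 - 4*3 - 4*(-21) + 3*(-21)) = 23/332 + (441 - 12 + 84 - 63) = 23/332 + 450 = 149423/332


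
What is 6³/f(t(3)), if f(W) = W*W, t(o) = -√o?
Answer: 72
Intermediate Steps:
f(W) = W²
6³/f(t(3)) = 6³/((-√3)²) = 216/3 = 216*(⅓) = 72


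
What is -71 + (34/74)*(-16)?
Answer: -2899/37 ≈ -78.351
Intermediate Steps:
-71 + (34/74)*(-16) = -71 + (34*(1/74))*(-16) = -71 + (17/37)*(-16) = -71 - 272/37 = -2899/37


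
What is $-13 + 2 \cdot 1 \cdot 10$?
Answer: $7$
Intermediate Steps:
$-13 + 2 \cdot 1 \cdot 10 = -13 + 2 \cdot 10 = -13 + 20 = 7$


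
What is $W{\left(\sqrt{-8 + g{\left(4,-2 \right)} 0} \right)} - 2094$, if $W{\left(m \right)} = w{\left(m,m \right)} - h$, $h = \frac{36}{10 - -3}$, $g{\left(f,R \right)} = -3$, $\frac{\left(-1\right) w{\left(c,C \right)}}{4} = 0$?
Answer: $- \frac{27258}{13} \approx -2096.8$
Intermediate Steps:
$w{\left(c,C \right)} = 0$ ($w{\left(c,C \right)} = \left(-4\right) 0 = 0$)
$h = \frac{36}{13}$ ($h = \frac{36}{10 + 3} = \frac{36}{13} \approx 2.7692$)
$W{\left(m \right)} = - \frac{36}{13}$ ($W{\left(m \right)} = 0 - \frac{36}{13} = - \frac{36}{13}$)
$W{\left(\sqrt{-8 + g{\left(4,-2 \right)} 0} \right)} - 2094 = - \frac{36}{13} - 2094 = - \frac{27258}{13}$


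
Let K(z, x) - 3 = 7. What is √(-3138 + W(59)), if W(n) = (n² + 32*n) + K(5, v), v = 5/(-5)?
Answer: 3*√249 ≈ 47.339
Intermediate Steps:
v = -1 (v = 5*(-⅕) = -1)
K(z, x) = 10 (K(z, x) = 3 + 7 = 10)
W(n) = 10 + n² + 32*n (W(n) = (n² + 32*n) + 10 = 10 + n² + 32*n)
√(-3138 + W(59)) = √(-3138 + (10 + 59² + 32*59)) = √(-3138 + (10 + 3481 + 1888)) = √(-3138 + 5379) = √2241 = 3*√249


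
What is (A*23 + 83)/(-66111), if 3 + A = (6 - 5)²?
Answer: -37/66111 ≈ -0.00055967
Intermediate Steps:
A = -2 (A = -3 + (6 - 5)² = -3 + 1² = -3 + 1 = -2)
(A*23 + 83)/(-66111) = (-2*23 + 83)/(-66111) = (-46 + 83)*(-1/66111) = 37*(-1/66111) = -37/66111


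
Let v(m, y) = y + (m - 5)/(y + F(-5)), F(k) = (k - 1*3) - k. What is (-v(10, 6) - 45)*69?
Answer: -3634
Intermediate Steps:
F(k) = -3 (F(k) = (k - 3) - k = (-3 + k) - k = -3)
v(m, y) = y + (-5 + m)/(-3 + y) (v(m, y) = y + (m - 5)/(y - 3) = y + (-5 + m)/(-3 + y))
(-v(10, 6) - 45)*69 = (-(-5 + 10 + 6**2 - 3*6)/(-3 + 6) - 45)*69 = (-(-5 + 10 + 36 - 18)/3 - 45)*69 = (-23/3 - 45)*69 = -158/3*69 = -3634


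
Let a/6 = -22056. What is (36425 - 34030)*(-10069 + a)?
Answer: -341059975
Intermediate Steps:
a = -132336 (a = 6*(-22056) = -132336)
(36425 - 34030)*(-10069 + a) = (36425 - 34030)*(-10069 - 132336) = 2395*(-142405) = -341059975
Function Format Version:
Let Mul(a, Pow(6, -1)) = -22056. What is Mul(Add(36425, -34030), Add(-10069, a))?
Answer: -341059975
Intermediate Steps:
a = -132336 (a = Mul(6, -22056) = -132336)
Mul(Add(36425, -34030), Add(-10069, a)) = Mul(Add(36425, -34030), Add(-10069, -132336)) = Mul(2395, -142405) = -341059975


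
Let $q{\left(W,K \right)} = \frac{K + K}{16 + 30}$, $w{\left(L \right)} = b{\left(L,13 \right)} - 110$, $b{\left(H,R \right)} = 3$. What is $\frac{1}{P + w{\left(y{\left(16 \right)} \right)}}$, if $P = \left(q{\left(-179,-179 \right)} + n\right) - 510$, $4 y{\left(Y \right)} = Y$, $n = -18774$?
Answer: $- \frac{23}{446172} \approx -5.155 \cdot 10^{-5}$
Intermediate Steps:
$y{\left(Y \right)} = \frac{Y}{4}$
$w{\left(L \right)} = -107$ ($w{\left(L \right)} = 3 - 110 = -107$)
$q{\left(W,K \right)} = \frac{K}{23}$ ($q{\left(W,K \right)} = \frac{2 K}{46} = 2 K \frac{1}{46} = \frac{K}{23}$)
$P = - \frac{443711}{23}$ ($P = \left(\frac{1}{23} \left(-179\right) - 18774\right) - 510 = \left(- \frac{179}{23} - 18774\right) - 510 = - \frac{431981}{23} - 510 = - \frac{443711}{23} \approx -19292.0$)
$\frac{1}{P + w{\left(y{\left(16 \right)} \right)}} = \frac{1}{- \frac{443711}{23} - 107} = \frac{1}{- \frac{446172}{23}} = - \frac{23}{446172}$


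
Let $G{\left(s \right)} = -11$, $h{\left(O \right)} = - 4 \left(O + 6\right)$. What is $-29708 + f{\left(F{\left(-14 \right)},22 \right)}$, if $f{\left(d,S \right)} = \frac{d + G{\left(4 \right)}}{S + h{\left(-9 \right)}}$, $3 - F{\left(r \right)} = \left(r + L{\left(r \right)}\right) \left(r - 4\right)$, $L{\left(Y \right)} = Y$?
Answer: $- \frac{505292}{17} \approx -29723.0$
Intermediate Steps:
$h{\left(O \right)} = -24 - 4 O$ ($h{\left(O \right)} = - 4 \left(6 + O\right) = -24 - 4 O$)
$F{\left(r \right)} = 3 - 2 r \left(-4 + r\right)$ ($F{\left(r \right)} = 3 - \left(r + r\right) \left(r - 4\right) = 3 - 2 r \left(-4 + r\right)$)
$f{\left(d,S \right)} = \frac{-11 + d}{12 + S}$ ($f{\left(d,S \right)} = \frac{d - 11}{S - -12} = \frac{-11 + d}{S + \left(-24 + 36\right)} = \frac{-11 + d}{S + 12} = \frac{-11 + d}{12 + S}$)
$-29708 + f{\left(F{\left(-14 \right)},22 \right)} = -29708 + \frac{-11 + \left(3 - 2 \left(-14\right)^{2} + 8 \left(-14\right)\right)}{12 + 22} = -29708 + \frac{-11 - 501}{34} = -29708 + \frac{1}{34} \left(-512\right) = -29708 - \frac{256}{17} = - \frac{505292}{17}$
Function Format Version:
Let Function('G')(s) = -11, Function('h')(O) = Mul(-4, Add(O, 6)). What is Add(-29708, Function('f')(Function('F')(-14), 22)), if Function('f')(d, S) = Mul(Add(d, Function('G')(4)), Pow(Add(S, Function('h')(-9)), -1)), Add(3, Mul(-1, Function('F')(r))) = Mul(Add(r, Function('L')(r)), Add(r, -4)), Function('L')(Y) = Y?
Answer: Rational(-505292, 17) ≈ -29723.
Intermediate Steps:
Function('h')(O) = Add(-24, Mul(-4, O)) (Function('h')(O) = Mul(-4, Add(6, O)) = Add(-24, Mul(-4, O)))
Function('F')(r) = Add(3, Mul(-2, r, Add(-4, r))) (Function('F')(r) = Add(3, Mul(-1, Mul(Add(r, r), Add(r, -4)))) = Add(3, Mul(-1, Mul(Mul(2, r), Add(-4, r)))) = Add(3, Mul(-1, Mul(2, r, Add(-4, r)))) = Add(3, Mul(-2, r, Add(-4, r))))
Function('f')(d, S) = Mul(Pow(Add(12, S), -1), Add(-11, d)) (Function('f')(d, S) = Mul(Add(d, -11), Pow(Add(S, Add(-24, Mul(-4, -9))), -1)) = Mul(Add(-11, d), Pow(Add(S, Add(-24, 36)), -1)) = Mul(Add(-11, d), Pow(Add(S, 12), -1)) = Mul(Add(-11, d), Pow(Add(12, S), -1)) = Mul(Pow(Add(12, S), -1), Add(-11, d)))
Add(-29708, Function('f')(Function('F')(-14), 22)) = Add(-29708, Mul(Pow(Add(12, 22), -1), Add(-11, Add(3, Mul(-2, Pow(-14, 2)), Mul(8, -14))))) = Add(-29708, Mul(Pow(34, -1), Add(-11, Add(3, Mul(-2, 196), -112)))) = Add(-29708, Mul(Rational(1, 34), Add(-11, Add(3, -392, -112)))) = Add(-29708, Mul(Rational(1, 34), Add(-11, -501))) = Add(-29708, Mul(Rational(1, 34), -512)) = Add(-29708, Rational(-256, 17)) = Rational(-505292, 17)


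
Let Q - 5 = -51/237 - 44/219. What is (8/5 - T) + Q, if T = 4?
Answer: 188918/86505 ≈ 2.1839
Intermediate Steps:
Q = 79306/17301 (Q = 5 + (-51/237 - 44/219) = 5 + (-51*1/237 - 44*1/219) = 5 + (-17/79 - 44/219) = 5 - 7199/17301 = 79306/17301 ≈ 4.5839)
(8/5 - T) + Q = (8/5 - 1*4) + 79306/17301 = (8*(⅕) - 4) + 79306/17301 = (8/5 - 4) + 79306/17301 = -12/5 + 79306/17301 = 188918/86505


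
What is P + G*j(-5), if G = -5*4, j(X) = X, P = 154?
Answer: 254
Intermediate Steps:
G = -20
P + G*j(-5) = 154 - 20*(-5) = 154 + 100 = 254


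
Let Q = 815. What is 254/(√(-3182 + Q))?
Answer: -254*I*√263/789 ≈ -5.2208*I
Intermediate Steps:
254/(√(-3182 + Q)) = 254/(√(-3182 + 815)) = 254/(√(-2367)) = 254/((3*I*√263)) = 254*(-I*√263/789) = -254*I*√263/789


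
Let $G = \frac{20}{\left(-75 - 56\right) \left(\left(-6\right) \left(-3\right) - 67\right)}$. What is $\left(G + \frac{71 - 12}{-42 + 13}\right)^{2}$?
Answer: $\frac{142990615881}{34652194801} \approx 4.1264$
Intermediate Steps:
$G = \frac{20}{6419}$ ($G = \frac{20}{\left(-131\right) \left(18 - 67\right)} = \frac{20}{\left(-131\right) \left(-49\right)} = \frac{20}{6419} \approx 0.0031158$)
$\left(G + \frac{71 - 12}{-42 + 13}\right)^{2} = \left(\frac{20}{6419} + \frac{71 - 12}{-42 + 13}\right)^{2} = \left(\frac{20}{6419} + \frac{59}{-29}\right)^{2} = \left(\frac{20}{6419} + 59 \left(- \frac{1}{29}\right)\right)^{2} = \left(\frac{20}{6419} - \frac{59}{29}\right)^{2} = \left(- \frac{378141}{186151}\right)^{2} = \frac{142990615881}{34652194801}$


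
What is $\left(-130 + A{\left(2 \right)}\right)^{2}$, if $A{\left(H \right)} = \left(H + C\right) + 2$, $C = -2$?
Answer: $16384$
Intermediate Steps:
$A{\left(H \right)} = H$ ($A{\left(H \right)} = \left(H - 2\right) + 2 = \left(-2 + H\right) + 2 = H$)
$\left(-130 + A{\left(2 \right)}\right)^{2} = \left(-130 + 2\right)^{2} = \left(-128\right)^{2} = 16384$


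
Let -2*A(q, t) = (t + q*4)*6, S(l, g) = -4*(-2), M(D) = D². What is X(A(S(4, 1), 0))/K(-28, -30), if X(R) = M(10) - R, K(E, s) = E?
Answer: -7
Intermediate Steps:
S(l, g) = 8
A(q, t) = -12*q - 3*t (A(q, t) = -(t + q*4)*6/2 = -(t + 4*q)*6/2 = -(6*t + 24*q)/2 = -12*q - 3*t)
X(R) = 100 - R (X(R) = 10² - R = 100 - R)
X(A(S(4, 1), 0))/K(-28, -30) = (100 - (-12*8 - 3*0))/(-28) = (100 - (-96 + 0))*(-1/28) = (100 - 1*(-96))*(-1/28) = (100 + 96)*(-1/28) = 196*(-1/28) = -7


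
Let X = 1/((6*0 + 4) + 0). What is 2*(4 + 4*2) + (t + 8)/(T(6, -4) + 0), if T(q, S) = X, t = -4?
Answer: 40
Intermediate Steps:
X = ¼ (X = 1/((0 + 4) + 0) = 1/(4 + 0) = 1/4 = ¼ ≈ 0.25000)
T(q, S) = ¼
2*(4 + 4*2) + (t + 8)/(T(6, -4) + 0) = 2*(4 + 4*2) + (-4 + 8)/(¼ + 0) = 2*(4 + 8) + 4/(¼) = 2*12 + 4*4 = 24 + 16 = 40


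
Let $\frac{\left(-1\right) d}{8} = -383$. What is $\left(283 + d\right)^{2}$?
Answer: $11202409$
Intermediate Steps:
$d = 3064$ ($d = \left(-8\right) \left(-383\right) = 3064$)
$\left(283 + d\right)^{2} = \left(283 + 3064\right)^{2} = 3347^{2} = 11202409$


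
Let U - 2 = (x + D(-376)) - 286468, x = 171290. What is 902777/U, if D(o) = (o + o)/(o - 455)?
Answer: -750207687/95710504 ≈ -7.8383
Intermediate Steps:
D(o) = 2*o/(-455 + o) (D(o) = (2*o)/(-455 + o) = 2*o/(-455 + o))
U = -95710504/831 (U = 2 + ((171290 + 2*(-376)/(-455 - 376)) - 286468) = 2 + ((171290 + 2*(-376)/(-831)) - 286468) = 2 + ((171290 + 2*(-376)*(-1/831)) - 286468) = 2 + ((171290 + 752/831) - 286468) = 2 + (142342742/831 - 286468) = 2 - 95712166/831 = -95710504/831 ≈ -1.1518e+5)
902777/U = 902777/(-95710504/831) = 902777*(-831/95710504) = -750207687/95710504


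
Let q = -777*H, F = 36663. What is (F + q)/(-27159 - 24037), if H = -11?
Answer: -22605/25598 ≈ -0.88308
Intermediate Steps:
q = 8547 (q = -777*(-11) = 8547)
(F + q)/(-27159 - 24037) = (36663 + 8547)/(-27159 - 24037) = 45210/(-51196) = 45210*(-1/51196) = -22605/25598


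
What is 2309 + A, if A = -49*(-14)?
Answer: 2995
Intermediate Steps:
A = 686
2309 + A = 2309 + 686 = 2995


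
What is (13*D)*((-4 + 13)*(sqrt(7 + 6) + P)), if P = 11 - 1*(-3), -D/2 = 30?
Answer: -98280 - 7020*sqrt(13) ≈ -1.2359e+5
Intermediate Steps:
D = -60 (D = -2*30 = -60)
P = 14 (P = 11 + 3 = 14)
(13*D)*((-4 + 13)*(sqrt(7 + 6) + P)) = (13*(-60))*((-4 + 13)*(sqrt(7 + 6) + 14)) = -7020*(sqrt(13) + 14) = -7020*(14 + sqrt(13)) = -780*(126 + 9*sqrt(13)) = -98280 - 7020*sqrt(13)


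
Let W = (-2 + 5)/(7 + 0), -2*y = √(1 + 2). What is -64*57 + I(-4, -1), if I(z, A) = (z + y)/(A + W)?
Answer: -3641 + 7*√3/8 ≈ -3639.5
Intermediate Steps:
y = -√3/2 (y = -√(1 + 2)/2 = -√3/2 ≈ -0.86602)
W = 3/7 ≈ 0.42857
I(z, A) = (z - √3/2)/(3/7 + A) (I(z, A) = (z - √3/2)/(A + 3/7) = (z - √3/2)/(3/7 + A))
-64*57 + I(-4, -1) = -64*57 + 7*(-√3 + 2*(-4))/(2*(3 + 7*(-1))) = -3648 + 7*(-√3 - 8)/(2*(3 - 7)) = -3648 + (7/2)*(-8 - √3)/(-4) = -3648 + (7/2)*(-¼)*(-8 - √3) = -3648 + (7 + 7*√3/8) = -3641 + 7*√3/8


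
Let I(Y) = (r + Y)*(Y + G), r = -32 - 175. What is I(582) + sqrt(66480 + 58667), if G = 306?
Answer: 333000 + sqrt(125147) ≈ 3.3335e+5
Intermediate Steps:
r = -207
I(Y) = (-207 + Y)*(306 + Y) (I(Y) = (-207 + Y)*(Y + 306) = (-207 + Y)*(306 + Y))
I(582) + sqrt(66480 + 58667) = (-63342 + 582**2 + 99*582) + sqrt(66480 + 58667) = (-63342 + 338724 + 57618) + sqrt(125147) = 333000 + sqrt(125147)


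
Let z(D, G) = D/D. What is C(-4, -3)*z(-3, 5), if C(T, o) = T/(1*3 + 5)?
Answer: -½ ≈ -0.50000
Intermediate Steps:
z(D, G) = 1
C(T, o) = T/8 (C(T, o) = T/(3 + 5) = T/8)
C(-4, -3)*z(-3, 5) = ((⅛)*(-4))*1 = -½*1 = -½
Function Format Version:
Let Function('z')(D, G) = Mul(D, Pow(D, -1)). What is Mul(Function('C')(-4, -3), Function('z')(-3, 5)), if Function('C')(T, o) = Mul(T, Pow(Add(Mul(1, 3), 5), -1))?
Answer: Rational(-1, 2) ≈ -0.50000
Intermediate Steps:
Function('z')(D, G) = 1
Function('C')(T, o) = Mul(Rational(1, 8), T) (Function('C')(T, o) = Mul(T, Pow(Add(3, 5), -1)) = Mul(T, Pow(8, -1)) = Mul(T, Rational(1, 8)) = Mul(Rational(1, 8), T))
Mul(Function('C')(-4, -3), Function('z')(-3, 5)) = Mul(Mul(Rational(1, 8), -4), 1) = Mul(Rational(-1, 2), 1) = Rational(-1, 2)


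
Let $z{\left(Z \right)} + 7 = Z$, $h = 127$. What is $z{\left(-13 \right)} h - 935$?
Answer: $-3475$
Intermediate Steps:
$z{\left(Z \right)} = -7 + Z$
$z{\left(-13 \right)} h - 935 = \left(-7 - 13\right) 127 - 935 = \left(-20\right) 127 - 935 = -2540 - 935 = -3475$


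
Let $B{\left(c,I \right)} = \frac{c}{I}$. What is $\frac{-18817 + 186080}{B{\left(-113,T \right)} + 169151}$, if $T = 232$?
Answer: $\frac{2282648}{2308407} \approx 0.98884$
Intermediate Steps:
$\frac{-18817 + 186080}{B{\left(-113,T \right)} + 169151} = \frac{-18817 + 186080}{- \frac{113}{232} + 169151} = \frac{167263}{\left(-113\right) \frac{1}{232} + 169151} = \frac{167263}{- \frac{113}{232} + 169151} = \frac{167263}{\frac{39242919}{232}} = 167263 \cdot \frac{232}{39242919} = \frac{2282648}{2308407}$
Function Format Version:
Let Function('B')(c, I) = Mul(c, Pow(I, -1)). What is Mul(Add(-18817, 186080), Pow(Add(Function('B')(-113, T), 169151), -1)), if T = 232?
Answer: Rational(2282648, 2308407) ≈ 0.98884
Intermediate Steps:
Mul(Add(-18817, 186080), Pow(Add(Function('B')(-113, T), 169151), -1)) = Mul(Add(-18817, 186080), Pow(Add(Mul(-113, Pow(232, -1)), 169151), -1)) = Mul(167263, Pow(Add(Mul(-113, Rational(1, 232)), 169151), -1)) = Mul(167263, Pow(Add(Rational(-113, 232), 169151), -1)) = Mul(167263, Pow(Rational(39242919, 232), -1)) = Mul(167263, Rational(232, 39242919)) = Rational(2282648, 2308407)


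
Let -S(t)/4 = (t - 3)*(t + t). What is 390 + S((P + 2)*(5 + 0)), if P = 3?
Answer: -4010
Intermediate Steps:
S(t) = -8*t*(-3 + t) (S(t) = -4*(t - 3)*(t + t) = -4*(-3 + t)*2*t = -8*t*(-3 + t))
390 + S((P + 2)*(5 + 0)) = 390 + 8*((3 + 2)*(5 + 0))*(3 - (3 + 2)*(5 + 0)) = 390 + 8*(5*5)*(3 - 5*5) = 390 + 8*25*(3 - 1*25) = 390 + 8*25*(3 - 25) = 390 + 8*25*(-22) = 390 - 4400 = -4010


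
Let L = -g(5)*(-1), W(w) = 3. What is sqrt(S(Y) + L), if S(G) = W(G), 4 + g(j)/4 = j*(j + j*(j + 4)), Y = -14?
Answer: sqrt(987) ≈ 31.417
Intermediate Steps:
g(j) = -16 + 4*j*(j + j*(4 + j)) (g(j) = -16 + 4*(j*(j + j*(j + 4))) = -16 + 4*(j*(j + j*(4 + j))) = -16 + 4*j*(j + j*(4 + j)))
S(G) = 3
L = 984 (L = -(-16 + 4*5**3 + 20*5**2)*(-1) = -(-16 + 4*125 + 20*25)*(-1) = -(-16 + 500 + 500)*(-1) = -1*984*(-1) = -984*(-1) = 984)
sqrt(S(Y) + L) = sqrt(3 + 984) = sqrt(987)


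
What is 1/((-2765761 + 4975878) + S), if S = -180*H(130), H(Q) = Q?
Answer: 1/2186717 ≈ 4.5731e-7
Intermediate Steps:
S = -23400 (S = -180*130 = -23400)
1/((-2765761 + 4975878) + S) = 1/((-2765761 + 4975878) - 23400) = 1/(2210117 - 23400) = 1/2186717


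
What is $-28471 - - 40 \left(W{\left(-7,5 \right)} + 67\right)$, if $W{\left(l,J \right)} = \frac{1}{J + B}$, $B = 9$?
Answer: $- \frac{180517}{7} \approx -25788.0$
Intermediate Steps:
$W{\left(l,J \right)} = \frac{1}{9 + J}$ ($W{\left(l,J \right)} = \frac{1}{J + 9} = \frac{1}{9 + J}$)
$-28471 - - 40 \left(W{\left(-7,5 \right)} + 67\right) = -28471 - - 40 \left(\frac{1}{9 + 5} + 67\right) = -28471 - - 40 \left(\frac{1}{14} + 67\right) = -28471 - \left(-40\right) \frac{939}{14} = -28471 - - \frac{18780}{7} = -28471 + \frac{18780}{7} = - \frac{180517}{7}$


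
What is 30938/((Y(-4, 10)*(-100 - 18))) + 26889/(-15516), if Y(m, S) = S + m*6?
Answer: 36301115/2136036 ≈ 16.995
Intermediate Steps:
Y(m, S) = S + 6*m
30938/((Y(-4, 10)*(-100 - 18))) + 26889/(-15516) = 30938/(((10 + 6*(-4))*(-100 - 18))) + 26889/(-15516) = 30938/(((10 - 24)*(-118))) + 26889*(-1/15516) = 30938/((-14*(-118))) - 8963/5172 = 30938/1652 - 8963/5172 = 30938*(1/1652) - 8963/5172 = 15469/826 - 8963/5172 = 36301115/2136036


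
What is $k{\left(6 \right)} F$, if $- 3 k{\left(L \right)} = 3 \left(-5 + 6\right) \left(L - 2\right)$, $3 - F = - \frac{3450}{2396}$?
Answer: $- \frac{10638}{599} \approx -17.76$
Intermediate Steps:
$F = \frac{5319}{1198}$ ($F = 3 - - \frac{3450}{2396} = 3 - \left(-3450\right) \frac{1}{2396} = 3 - - \frac{1725}{1198} = 3 + \frac{1725}{1198} = \frac{5319}{1198} \approx 4.4399$)
$k{\left(L \right)} = 2 - L$ ($k{\left(L \right)} = - \frac{3 \left(-5 + 6\right) \left(L - 2\right)}{3} = - \frac{3 \cdot 1 \left(-2 + L\right)}{3} = - \frac{3 \left(-2 + L\right)}{3} = - \frac{-6 + 3 L}{3} = 2 - L$)
$k{\left(6 \right)} F = \left(2 - 6\right) \frac{5319}{1198} = \left(-4\right) \frac{5319}{1198} = - \frac{10638}{599}$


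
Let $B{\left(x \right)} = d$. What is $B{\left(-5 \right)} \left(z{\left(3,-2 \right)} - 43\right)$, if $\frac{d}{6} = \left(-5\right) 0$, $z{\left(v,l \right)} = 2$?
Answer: $0$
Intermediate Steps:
$d = 0$ ($d = 6 \left(\left(-5\right) 0\right) = 6 \cdot 0 = 0$)
$B{\left(x \right)} = 0$
$B{\left(-5 \right)} \left(z{\left(3,-2 \right)} - 43\right) = 0 \left(2 - 43\right) = 0 \left(-41\right) = 0$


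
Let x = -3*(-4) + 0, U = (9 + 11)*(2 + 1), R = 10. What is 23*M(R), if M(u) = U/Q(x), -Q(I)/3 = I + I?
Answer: -115/6 ≈ -19.167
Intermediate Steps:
U = 60 (U = 20*3 = 60)
x = 12 (x = 12 + 0 = 12)
Q(I) = -6*I (Q(I) = -3*(I + I) = -6*I)
M(u) = -⅚ (M(u) = 60/((-6*12)) = 60/(-72) = 60*(-1/72) = -⅚)
23*M(R) = 23*(-⅚) = -115/6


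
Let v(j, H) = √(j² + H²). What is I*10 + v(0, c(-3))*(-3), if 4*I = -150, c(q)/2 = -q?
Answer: -393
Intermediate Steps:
c(q) = -2*q (c(q) = 2*(-q) = -2*q)
I = -75/2 (I = (¼)*(-150) = -75/2 ≈ -37.500)
v(j, H) = √(H² + j²)
I*10 + v(0, c(-3))*(-3) = -75/2*10 + √((-2*(-3))² + 0²)*(-3) = -375 + √(6² + 0)*(-3) = -375 + √(36 + 0)*(-3) = -375 + √36*(-3) = -375 + 6*(-3) = -375 - 18 = -393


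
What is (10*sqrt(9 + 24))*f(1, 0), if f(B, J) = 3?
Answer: 30*sqrt(33) ≈ 172.34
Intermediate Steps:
(10*sqrt(9 + 24))*f(1, 0) = (10*sqrt(9 + 24))*3 = (10*sqrt(33))*3 = 30*sqrt(33)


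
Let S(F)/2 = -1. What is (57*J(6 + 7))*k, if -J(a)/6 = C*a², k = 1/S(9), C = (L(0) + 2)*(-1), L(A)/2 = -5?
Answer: 231192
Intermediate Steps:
L(A) = -10 (L(A) = 2*(-5) = -10)
S(F) = -2 (S(F) = 2*(-1) = -2)
C = 8 (C = (-10 + 2)*(-1) = -8*(-1) = 8)
k = -½ (k = 1/(-2) = -½ ≈ -0.50000)
J(a) = -48*a²
(57*J(6 + 7))*k = (57*(-48*(6 + 7)²))*(-½) = (57*(-48*13²))*(-½) = (57*(-48*169))*(-½) = (57*(-8112))*(-½) = -462384*(-½) = 231192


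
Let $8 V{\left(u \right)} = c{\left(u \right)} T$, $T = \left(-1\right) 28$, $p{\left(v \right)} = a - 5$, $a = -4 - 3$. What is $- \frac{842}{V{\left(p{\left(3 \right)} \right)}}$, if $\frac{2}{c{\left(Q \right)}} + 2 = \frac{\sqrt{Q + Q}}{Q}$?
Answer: $- \frac{1684}{7} - \frac{421 i \sqrt{6}}{21} \approx -240.57 - 49.106 i$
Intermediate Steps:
$a = -7$ ($a = -4 - 3 = -7$)
$p{\left(v \right)} = -12$ ($p{\left(v \right)} = -7 - 5 = -12$)
$T = -28$
$c{\left(Q \right)} = \frac{2}{-2 + \frac{\sqrt{2}}{\sqrt{Q}}}$ ($c{\left(Q \right)} = \frac{2}{-2 + \frac{\sqrt{Q + Q}}{Q}} = \frac{2}{-2 + \frac{\sqrt{2 Q}}{Q}} = \frac{2}{-2 + \frac{\sqrt{2} \sqrt{Q}}{Q}} = \frac{2}{-2 + \frac{\sqrt{2}}{\sqrt{Q}}}$)
$V{\left(u \right)} = - \frac{7 u}{- 2 u + \sqrt{2} \sqrt{u}}$ ($V{\left(u \right)} = \frac{\frac{2 u}{- 2 u + \sqrt{2} \sqrt{u}} \left(-28\right)}{8} = \frac{\left(-56\right) u \frac{1}{- 2 u + \sqrt{2} \sqrt{u}}}{8} = - \frac{7 u}{- 2 u + \sqrt{2} \sqrt{u}}$)
$- \frac{842}{V{\left(p{\left(3 \right)} \right)}} = - \frac{842}{7 \left(-12\right) \frac{1}{2 \left(-12\right) - \sqrt{2} \sqrt{-12}}} = - \frac{842}{7 \left(-12\right) \frac{1}{-24 - \sqrt{2} \cdot 2 i \sqrt{3}}} = - \frac{842}{7 \left(-12\right) \frac{1}{-24 - 2 i \sqrt{6}}} = - \frac{842}{\left(-84\right) \frac{1}{-24 - 2 i \sqrt{6}}} = - 842 \left(\frac{2}{7} + \frac{i \sqrt{6}}{42}\right) = - \frac{1684}{7} - \frac{421 i \sqrt{6}}{21}$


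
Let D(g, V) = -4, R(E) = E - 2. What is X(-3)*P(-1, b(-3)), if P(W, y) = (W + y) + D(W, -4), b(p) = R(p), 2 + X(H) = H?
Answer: 50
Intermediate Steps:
R(E) = -2 + E
X(H) = -2 + H
b(p) = -2 + p
P(W, y) = -4 + W + y (P(W, y) = (W + y) - 4 = -4 + W + y)
X(-3)*P(-1, b(-3)) = (-2 - 3)*(-4 - 1 + (-2 - 3)) = -5*(-4 - 1 - 5) = -5*(-10) = 50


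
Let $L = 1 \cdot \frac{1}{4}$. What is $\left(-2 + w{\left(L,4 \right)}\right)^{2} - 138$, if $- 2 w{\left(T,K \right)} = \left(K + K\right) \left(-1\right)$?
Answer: $-134$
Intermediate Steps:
$L = \frac{1}{4}$ ($L = 1 \cdot \frac{1}{4} = \frac{1}{4} \approx 0.25$)
$w{\left(T,K \right)} = K$ ($w{\left(T,K \right)} = - \frac{\left(K + K\right) \left(-1\right)}{2} = - \frac{2 K \left(-1\right)}{2} = - \frac{\left(-2\right) K}{2} = K$)
$\left(-2 + w{\left(L,4 \right)}\right)^{2} - 138 = \left(-2 + 4\right)^{2} - 138 = 2^{2} - 138 = 4 - 138 = -134$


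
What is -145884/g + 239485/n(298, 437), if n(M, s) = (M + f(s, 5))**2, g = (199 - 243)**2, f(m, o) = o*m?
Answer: -224738344379/2983999876 ≈ -75.314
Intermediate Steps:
f(m, o) = m*o
g = 1936 (g = (-44)**2 = 1936)
n(M, s) = (M + 5*s)**2 (n(M, s) = (M + s*5)**2 = (M + 5*s)**2)
-145884/g + 239485/n(298, 437) = -145884/1936 + 239485/((298 + 5*437)**2) = -145884*1/1936 + 239485/((298 + 2185)**2) = -36471/484 + 239485/(2483**2) = -36471/484 + 239485/6165289 = -224738344379/2983999876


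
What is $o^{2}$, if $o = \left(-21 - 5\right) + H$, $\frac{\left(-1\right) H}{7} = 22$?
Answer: $32400$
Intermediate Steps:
$H = -154$ ($H = \left(-7\right) 22 = -154$)
$o = -180$ ($o = \left(-21 - 5\right) - 154 = -26 - 154 = -180$)
$o^{2} = \left(-180\right)^{2} = 32400$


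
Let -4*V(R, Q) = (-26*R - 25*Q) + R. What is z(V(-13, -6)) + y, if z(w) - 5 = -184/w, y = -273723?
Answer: -130015314/475 ≈ -2.7372e+5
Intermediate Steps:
V(R, Q) = 25*Q/4 + 25*R/4 (V(R, Q) = -((-26*R - 25*Q) + R)/4 = -(-25*Q - 25*R)/4 = 25*Q/4 + 25*R/4)
z(w) = 5 - 184/w
z(V(-13, -6)) + y = (5 - 184/((25/4)*(-6) + (25/4)*(-13))) - 273723 = (5 - 184/(-75/2 - 325/4)) - 273723 = (5 - 184/(-475/4)) - 273723 = (5 - 184*(-4/475)) - 273723 = (5 + 736/475) - 273723 = 3111/475 - 273723 = -130015314/475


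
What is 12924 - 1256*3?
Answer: 9156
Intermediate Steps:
12924 - 1256*3 = 12924 - 3768 = 9156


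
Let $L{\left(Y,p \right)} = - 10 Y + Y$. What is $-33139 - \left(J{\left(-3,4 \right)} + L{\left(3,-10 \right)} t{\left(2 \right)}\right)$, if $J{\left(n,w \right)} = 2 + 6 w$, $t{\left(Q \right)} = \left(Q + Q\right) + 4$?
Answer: $-32949$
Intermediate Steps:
$L{\left(Y,p \right)} = - 9 Y$
$t{\left(Q \right)} = 4 + 2 Q$ ($t{\left(Q \right)} = 2 Q + 4 = 4 + 2 Q$)
$-33139 - \left(J{\left(-3,4 \right)} + L{\left(3,-10 \right)} t{\left(2 \right)}\right) = -33139 - \left(\left(2 + 6 \cdot 4\right) + \left(-9\right) 3 \left(4 + 2 \cdot 2\right)\right) = -33139 - \left(\left(2 + 24\right) - 27 \left(4 + 4\right)\right) = -33139 - \left(26 - 216\right) = -33139 - -190 = -33139 + 190 = -32949$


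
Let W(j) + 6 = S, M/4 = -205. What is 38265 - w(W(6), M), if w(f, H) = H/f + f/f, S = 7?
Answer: 39084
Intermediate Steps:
M = -820 (M = 4*(-205) = -820)
W(j) = 1 (W(j) = -6 + 7 = 1)
w(f, H) = 1 + H/f (w(f, H) = H/f + 1 = 1 + H/f)
38265 - w(W(6), M) = 38265 - (-820 + 1)/1 = 38265 - (-819) = 38265 - 1*(-819) = 38265 + 819 = 39084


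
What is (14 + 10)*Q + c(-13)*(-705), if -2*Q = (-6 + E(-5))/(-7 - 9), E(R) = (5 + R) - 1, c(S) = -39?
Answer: 109959/4 ≈ 27490.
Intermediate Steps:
E(R) = 4 + R
Q = -7/32 (Q = -(-6 + (4 - 5))/(2*(-7 - 9)) = -(-6 - 1)/(2*(-16)) = -(-7)*(-1)/(2*16) = -½*7/16 = -7/32 ≈ -0.21875)
(14 + 10)*Q + c(-13)*(-705) = (14 + 10)*(-7/32) - 39*(-705) = 24*(-7/32) + 27495 = -21/4 + 27495 = 109959/4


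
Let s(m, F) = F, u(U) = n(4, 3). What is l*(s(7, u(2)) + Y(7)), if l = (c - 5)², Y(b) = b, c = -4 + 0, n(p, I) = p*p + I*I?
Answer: 2592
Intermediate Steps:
n(p, I) = I² + p² (n(p, I) = p² + I² = I² + p²)
c = -4
u(U) = 25 (u(U) = 3² + 4² = 9 + 16 = 25)
l = 81 (l = (-4 - 5)² = (-9)² = 81)
l*(s(7, u(2)) + Y(7)) = 81*(25 + 7) = 81*32 = 2592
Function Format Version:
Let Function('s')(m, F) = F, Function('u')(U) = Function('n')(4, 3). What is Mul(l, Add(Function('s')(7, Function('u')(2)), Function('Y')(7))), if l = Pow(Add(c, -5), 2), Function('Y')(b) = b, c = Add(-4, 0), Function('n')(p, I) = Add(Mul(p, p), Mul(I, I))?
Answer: 2592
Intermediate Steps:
Function('n')(p, I) = Add(Pow(I, 2), Pow(p, 2)) (Function('n')(p, I) = Add(Pow(p, 2), Pow(I, 2)) = Add(Pow(I, 2), Pow(p, 2)))
c = -4
Function('u')(U) = 25 (Function('u')(U) = Add(Pow(3, 2), Pow(4, 2)) = Add(9, 16) = 25)
l = 81 (l = Pow(Add(-4, -5), 2) = Pow(-9, 2) = 81)
Mul(l, Add(Function('s')(7, Function('u')(2)), Function('Y')(7))) = Mul(81, Add(25, 7)) = Mul(81, 32) = 2592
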